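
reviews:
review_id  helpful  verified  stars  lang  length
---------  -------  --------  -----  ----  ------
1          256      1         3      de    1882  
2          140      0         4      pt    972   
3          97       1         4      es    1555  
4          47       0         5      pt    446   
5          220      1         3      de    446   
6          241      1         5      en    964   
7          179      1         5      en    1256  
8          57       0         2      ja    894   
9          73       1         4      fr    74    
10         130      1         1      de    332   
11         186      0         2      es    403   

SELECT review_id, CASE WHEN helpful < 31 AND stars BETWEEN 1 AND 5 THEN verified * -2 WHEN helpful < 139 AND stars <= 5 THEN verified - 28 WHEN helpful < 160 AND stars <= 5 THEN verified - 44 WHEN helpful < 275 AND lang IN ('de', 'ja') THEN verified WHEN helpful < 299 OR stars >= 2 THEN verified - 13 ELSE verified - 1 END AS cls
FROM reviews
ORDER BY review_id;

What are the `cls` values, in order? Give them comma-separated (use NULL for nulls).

review_id=1: helpful < 275 AND lang IN ('de', 'ja') → 1
review_id=2: helpful < 160 AND stars <= 5 → -44
review_id=3: helpful < 139 AND stars <= 5 → -27
review_id=4: helpful < 139 AND stars <= 5 → -28
review_id=5: helpful < 275 AND lang IN ('de', 'ja') → 1
review_id=6: helpful < 299 OR stars >= 2 → -12
review_id=7: helpful < 299 OR stars >= 2 → -12
review_id=8: helpful < 139 AND stars <= 5 → -28
review_id=9: helpful < 139 AND stars <= 5 → -27
review_id=10: helpful < 139 AND stars <= 5 → -27
review_id=11: helpful < 299 OR stars >= 2 → -13

1, -44, -27, -28, 1, -12, -12, -28, -27, -27, -13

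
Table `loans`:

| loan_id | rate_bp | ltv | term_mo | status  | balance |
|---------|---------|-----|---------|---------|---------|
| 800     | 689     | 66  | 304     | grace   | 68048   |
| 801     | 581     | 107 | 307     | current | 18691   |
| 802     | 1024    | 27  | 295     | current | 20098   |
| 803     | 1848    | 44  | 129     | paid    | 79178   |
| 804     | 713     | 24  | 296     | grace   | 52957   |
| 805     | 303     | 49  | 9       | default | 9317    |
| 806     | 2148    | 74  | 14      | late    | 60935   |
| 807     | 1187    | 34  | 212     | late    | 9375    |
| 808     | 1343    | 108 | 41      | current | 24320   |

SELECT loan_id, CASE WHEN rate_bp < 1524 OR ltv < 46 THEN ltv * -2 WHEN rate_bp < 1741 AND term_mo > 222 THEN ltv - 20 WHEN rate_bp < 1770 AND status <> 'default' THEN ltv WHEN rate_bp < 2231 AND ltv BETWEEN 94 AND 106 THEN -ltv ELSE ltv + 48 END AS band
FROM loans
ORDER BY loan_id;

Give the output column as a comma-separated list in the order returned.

-132, -214, -54, -88, -48, -98, 122, -68, -216

loan_id=800: rate_bp < 1524 OR ltv < 46 → -132
loan_id=801: rate_bp < 1524 OR ltv < 46 → -214
loan_id=802: rate_bp < 1524 OR ltv < 46 → -54
loan_id=803: rate_bp < 1524 OR ltv < 46 → -88
loan_id=804: rate_bp < 1524 OR ltv < 46 → -48
loan_id=805: rate_bp < 1524 OR ltv < 46 → -98
loan_id=806: ELSE → 122
loan_id=807: rate_bp < 1524 OR ltv < 46 → -68
loan_id=808: rate_bp < 1524 OR ltv < 46 → -216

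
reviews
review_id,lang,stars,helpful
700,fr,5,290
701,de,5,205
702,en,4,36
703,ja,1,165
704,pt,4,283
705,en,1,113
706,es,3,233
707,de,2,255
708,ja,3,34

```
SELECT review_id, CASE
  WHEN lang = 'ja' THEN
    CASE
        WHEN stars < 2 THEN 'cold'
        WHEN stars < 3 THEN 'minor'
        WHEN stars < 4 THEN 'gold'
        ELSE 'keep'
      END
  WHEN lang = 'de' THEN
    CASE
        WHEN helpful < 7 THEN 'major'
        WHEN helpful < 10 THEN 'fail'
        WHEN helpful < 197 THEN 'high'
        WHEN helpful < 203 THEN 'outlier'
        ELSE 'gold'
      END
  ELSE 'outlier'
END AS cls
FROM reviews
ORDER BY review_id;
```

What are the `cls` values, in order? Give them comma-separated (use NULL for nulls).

outlier, gold, outlier, cold, outlier, outlier, outlier, gold, gold

review_id=700: lang='fr' → outer ELSE → outlier
review_id=701: lang='de' → inner[ELSE] → gold
review_id=702: lang='en' → outer ELSE → outlier
review_id=703: lang='ja' → inner[stars < 2] → cold
review_id=704: lang='pt' → outer ELSE → outlier
review_id=705: lang='en' → outer ELSE → outlier
review_id=706: lang='es' → outer ELSE → outlier
review_id=707: lang='de' → inner[ELSE] → gold
review_id=708: lang='ja' → inner[stars < 4] → gold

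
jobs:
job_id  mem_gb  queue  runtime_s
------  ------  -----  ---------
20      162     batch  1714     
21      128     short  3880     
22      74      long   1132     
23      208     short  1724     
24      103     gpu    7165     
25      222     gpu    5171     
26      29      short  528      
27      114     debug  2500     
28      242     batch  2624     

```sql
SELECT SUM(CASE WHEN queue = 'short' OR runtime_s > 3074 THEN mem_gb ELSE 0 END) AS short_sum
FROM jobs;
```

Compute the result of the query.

job_id=20: ✗
job_id=21: ✓ → 128
job_id=22: ✗
job_id=23: ✓ → 208
job_id=24: ✓ → 103
job_id=25: ✓ → 222
job_id=26: ✓ → 29
job_id=27: ✗
job_id=28: ✗
short_sum = 128 + 208 + 103 + 222 + 29 = 690

690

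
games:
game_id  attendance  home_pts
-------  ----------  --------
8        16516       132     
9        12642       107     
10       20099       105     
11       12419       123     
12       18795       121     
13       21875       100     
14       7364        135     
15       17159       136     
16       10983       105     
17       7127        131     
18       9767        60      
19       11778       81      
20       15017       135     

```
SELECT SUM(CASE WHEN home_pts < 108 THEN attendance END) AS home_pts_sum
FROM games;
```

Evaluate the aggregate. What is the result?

game_id=8: ✗
game_id=9: ✓ → 12642
game_id=10: ✓ → 20099
game_id=11: ✗
game_id=12: ✗
game_id=13: ✓ → 21875
game_id=14: ✗
game_id=15: ✗
game_id=16: ✓ → 10983
game_id=17: ✗
game_id=18: ✓ → 9767
game_id=19: ✓ → 11778
game_id=20: ✗
home_pts_sum = 12642 + 20099 + 21875 + 10983 + 9767 + 11778 = 87144

87144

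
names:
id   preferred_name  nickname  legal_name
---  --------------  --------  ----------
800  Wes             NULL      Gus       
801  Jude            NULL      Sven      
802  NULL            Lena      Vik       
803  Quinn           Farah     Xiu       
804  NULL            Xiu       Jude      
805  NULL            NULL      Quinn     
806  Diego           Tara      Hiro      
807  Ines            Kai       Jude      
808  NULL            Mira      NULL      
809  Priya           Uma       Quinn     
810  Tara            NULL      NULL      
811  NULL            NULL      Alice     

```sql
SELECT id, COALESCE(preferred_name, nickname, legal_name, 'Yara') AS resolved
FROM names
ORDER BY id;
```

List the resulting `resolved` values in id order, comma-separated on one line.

Wes, Jude, Lena, Quinn, Xiu, Quinn, Diego, Ines, Mira, Priya, Tara, Alice

id=800: preferred_name=Wes → Wes
id=801: preferred_name=Jude → Jude
id=802: preferred_name=NULL, nickname=Lena → Lena
id=803: preferred_name=Quinn → Quinn
id=804: preferred_name=NULL, nickname=Xiu → Xiu
id=805: preferred_name=NULL, nickname=NULL, legal_name=Quinn → Quinn
id=806: preferred_name=Diego → Diego
id=807: preferred_name=Ines → Ines
id=808: preferred_name=NULL, nickname=Mira → Mira
id=809: preferred_name=Priya → Priya
id=810: preferred_name=Tara → Tara
id=811: preferred_name=NULL, nickname=NULL, legal_name=Alice → Alice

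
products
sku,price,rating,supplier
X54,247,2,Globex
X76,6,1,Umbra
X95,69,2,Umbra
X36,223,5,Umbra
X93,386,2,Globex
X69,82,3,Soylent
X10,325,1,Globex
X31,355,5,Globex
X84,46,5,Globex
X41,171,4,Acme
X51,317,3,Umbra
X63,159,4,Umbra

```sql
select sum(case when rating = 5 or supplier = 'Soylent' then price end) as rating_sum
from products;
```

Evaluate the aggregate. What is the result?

706

sku=X54: ✗
sku=X76: ✗
sku=X95: ✗
sku=X36: ✓ → 223
sku=X93: ✗
sku=X69: ✓ → 82
sku=X10: ✗
sku=X31: ✓ → 355
sku=X84: ✓ → 46
sku=X41: ✗
sku=X51: ✗
sku=X63: ✗
rating_sum = 223 + 82 + 355 + 46 = 706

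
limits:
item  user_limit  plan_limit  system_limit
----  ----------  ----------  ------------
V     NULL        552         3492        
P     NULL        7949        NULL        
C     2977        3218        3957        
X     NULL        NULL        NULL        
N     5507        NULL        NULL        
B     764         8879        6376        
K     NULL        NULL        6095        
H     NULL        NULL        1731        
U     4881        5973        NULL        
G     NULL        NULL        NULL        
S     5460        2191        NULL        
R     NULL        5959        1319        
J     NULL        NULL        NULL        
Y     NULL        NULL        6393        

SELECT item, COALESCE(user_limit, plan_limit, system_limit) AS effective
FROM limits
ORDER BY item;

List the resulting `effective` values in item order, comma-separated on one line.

item=B: user_limit=764 → 764
item=C: user_limit=2977 → 2977
item=G: user_limit=NULL, plan_limit=NULL, system_limit=NULL (all NULL) → NULL
item=H: user_limit=NULL, plan_limit=NULL, system_limit=1731 → 1731
item=J: user_limit=NULL, plan_limit=NULL, system_limit=NULL (all NULL) → NULL
item=K: user_limit=NULL, plan_limit=NULL, system_limit=6095 → 6095
item=N: user_limit=5507 → 5507
item=P: user_limit=NULL, plan_limit=7949 → 7949
item=R: user_limit=NULL, plan_limit=5959 → 5959
item=S: user_limit=5460 → 5460
item=U: user_limit=4881 → 4881
item=V: user_limit=NULL, plan_limit=552 → 552
item=X: user_limit=NULL, plan_limit=NULL, system_limit=NULL (all NULL) → NULL
item=Y: user_limit=NULL, plan_limit=NULL, system_limit=6393 → 6393

764, 2977, NULL, 1731, NULL, 6095, 5507, 7949, 5959, 5460, 4881, 552, NULL, 6393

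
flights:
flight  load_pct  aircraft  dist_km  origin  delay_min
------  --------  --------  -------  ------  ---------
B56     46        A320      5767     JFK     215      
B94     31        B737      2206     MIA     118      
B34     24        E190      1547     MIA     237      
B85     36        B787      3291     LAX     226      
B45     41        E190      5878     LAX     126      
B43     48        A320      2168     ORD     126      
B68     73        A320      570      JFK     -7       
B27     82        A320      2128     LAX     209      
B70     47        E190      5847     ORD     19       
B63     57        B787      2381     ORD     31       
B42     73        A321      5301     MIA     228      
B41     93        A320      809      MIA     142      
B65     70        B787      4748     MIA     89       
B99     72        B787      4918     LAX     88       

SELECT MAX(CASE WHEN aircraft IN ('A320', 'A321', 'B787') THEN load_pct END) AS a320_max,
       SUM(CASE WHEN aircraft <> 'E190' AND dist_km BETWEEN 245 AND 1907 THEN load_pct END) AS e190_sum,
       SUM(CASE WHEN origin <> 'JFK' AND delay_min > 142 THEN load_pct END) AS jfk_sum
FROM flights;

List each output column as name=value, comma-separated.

a320_max=93, e190_sum=166, jfk_sum=215

[a320_max: aircraft IN ('A320', 'A321', 'B787')]
flight=B56: ✓ → 46
flight=B94: ✗
flight=B34: ✗
flight=B85: ✓ → 36
flight=B45: ✗
flight=B43: ✓ → 48
flight=B68: ✓ → 73
flight=B27: ✓ → 82
flight=B70: ✗
flight=B63: ✓ → 57
flight=B42: ✓ → 73
flight=B41: ✓ → 93
flight=B65: ✓ → 70
flight=B99: ✓ → 72
a320_max = MAX(46, 36, 48, 73, 82, 57, 73, 93, 70, 72) = 93
—
[e190_sum: aircraft <> 'E190' AND dist_km BETWEEN 245 AND 1907]
flight=B56: ✗
flight=B94: ✗
flight=B34: ✗
flight=B85: ✗
flight=B45: ✗
flight=B43: ✗
flight=B68: ✓ → 73
flight=B27: ✗
flight=B70: ✗
flight=B63: ✗
flight=B42: ✗
flight=B41: ✓ → 93
flight=B65: ✗
flight=B99: ✗
e190_sum = 73 + 93 = 166
—
[jfk_sum: origin <> 'JFK' AND delay_min > 142]
flight=B56: ✗
flight=B94: ✗
flight=B34: ✓ → 24
flight=B85: ✓ → 36
flight=B45: ✗
flight=B43: ✗
flight=B68: ✗
flight=B27: ✓ → 82
flight=B70: ✗
flight=B63: ✗
flight=B42: ✓ → 73
flight=B41: ✗
flight=B65: ✗
flight=B99: ✗
jfk_sum = 24 + 36 + 82 + 73 = 215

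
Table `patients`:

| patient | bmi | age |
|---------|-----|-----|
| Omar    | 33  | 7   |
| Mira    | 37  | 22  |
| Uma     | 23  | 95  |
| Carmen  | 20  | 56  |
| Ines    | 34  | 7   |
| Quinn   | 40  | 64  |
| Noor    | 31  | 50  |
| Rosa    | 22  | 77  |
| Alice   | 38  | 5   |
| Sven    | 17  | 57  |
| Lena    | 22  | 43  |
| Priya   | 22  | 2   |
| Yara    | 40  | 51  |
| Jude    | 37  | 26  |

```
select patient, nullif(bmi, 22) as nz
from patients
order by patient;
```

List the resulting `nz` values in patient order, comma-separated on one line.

patient=Alice: bmi=38 vs 22: differ → 38
patient=Carmen: bmi=20 vs 22: differ → 20
patient=Ines: bmi=34 vs 22: differ → 34
patient=Jude: bmi=37 vs 22: differ → 37
patient=Lena: bmi=22 vs 22: equal → NULL
patient=Mira: bmi=37 vs 22: differ → 37
patient=Noor: bmi=31 vs 22: differ → 31
patient=Omar: bmi=33 vs 22: differ → 33
patient=Priya: bmi=22 vs 22: equal → NULL
patient=Quinn: bmi=40 vs 22: differ → 40
patient=Rosa: bmi=22 vs 22: equal → NULL
patient=Sven: bmi=17 vs 22: differ → 17
patient=Uma: bmi=23 vs 22: differ → 23
patient=Yara: bmi=40 vs 22: differ → 40

38, 20, 34, 37, NULL, 37, 31, 33, NULL, 40, NULL, 17, 23, 40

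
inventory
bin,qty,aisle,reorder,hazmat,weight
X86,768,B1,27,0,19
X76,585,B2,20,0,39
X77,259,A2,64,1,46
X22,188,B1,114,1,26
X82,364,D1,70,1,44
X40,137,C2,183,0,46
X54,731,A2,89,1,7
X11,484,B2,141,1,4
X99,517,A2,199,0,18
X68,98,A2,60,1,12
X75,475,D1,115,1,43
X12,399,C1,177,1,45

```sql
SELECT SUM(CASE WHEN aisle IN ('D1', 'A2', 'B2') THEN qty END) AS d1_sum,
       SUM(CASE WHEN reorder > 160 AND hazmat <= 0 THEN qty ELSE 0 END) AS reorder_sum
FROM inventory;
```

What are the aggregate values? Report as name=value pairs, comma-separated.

d1_sum=3513, reorder_sum=654

[d1_sum: aisle IN ('D1', 'A2', 'B2')]
bin=X86: ✗
bin=X76: ✓ → 585
bin=X77: ✓ → 259
bin=X22: ✗
bin=X82: ✓ → 364
bin=X40: ✗
bin=X54: ✓ → 731
bin=X11: ✓ → 484
bin=X99: ✓ → 517
bin=X68: ✓ → 98
bin=X75: ✓ → 475
bin=X12: ✗
d1_sum = 585 + 259 + 364 + 731 + 484 + 517 + 98 + 475 = 3513
—
[reorder_sum: reorder > 160 AND hazmat <= 0]
bin=X86: ✗
bin=X76: ✗
bin=X77: ✗
bin=X22: ✗
bin=X82: ✗
bin=X40: ✓ → 137
bin=X54: ✗
bin=X11: ✗
bin=X99: ✓ → 517
bin=X68: ✗
bin=X75: ✗
bin=X12: ✗
reorder_sum = 137 + 517 = 654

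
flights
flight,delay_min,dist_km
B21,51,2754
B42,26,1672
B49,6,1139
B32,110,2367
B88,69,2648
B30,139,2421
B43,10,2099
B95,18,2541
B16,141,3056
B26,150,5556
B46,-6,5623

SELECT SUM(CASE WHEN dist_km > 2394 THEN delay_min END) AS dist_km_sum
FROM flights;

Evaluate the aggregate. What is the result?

562

flight=B21: ✓ → 51
flight=B42: ✗
flight=B49: ✗
flight=B32: ✗
flight=B88: ✓ → 69
flight=B30: ✓ → 139
flight=B43: ✗
flight=B95: ✓ → 18
flight=B16: ✓ → 141
flight=B26: ✓ → 150
flight=B46: ✓ → -6
dist_km_sum = 51 + 69 + 139 + 18 + 141 + 150 + -6 = 562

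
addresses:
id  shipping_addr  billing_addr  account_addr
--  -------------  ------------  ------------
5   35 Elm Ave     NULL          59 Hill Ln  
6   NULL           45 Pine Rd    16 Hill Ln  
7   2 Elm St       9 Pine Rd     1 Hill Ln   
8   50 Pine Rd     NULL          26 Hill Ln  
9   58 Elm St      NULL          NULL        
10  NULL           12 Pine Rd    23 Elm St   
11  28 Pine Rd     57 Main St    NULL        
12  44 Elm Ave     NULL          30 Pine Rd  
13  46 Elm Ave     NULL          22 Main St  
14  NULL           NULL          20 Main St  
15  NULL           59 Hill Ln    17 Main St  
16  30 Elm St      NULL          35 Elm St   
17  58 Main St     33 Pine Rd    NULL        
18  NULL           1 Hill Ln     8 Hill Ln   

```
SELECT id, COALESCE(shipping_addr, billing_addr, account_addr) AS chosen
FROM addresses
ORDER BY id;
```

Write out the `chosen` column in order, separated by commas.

35 Elm Ave, 45 Pine Rd, 2 Elm St, 50 Pine Rd, 58 Elm St, 12 Pine Rd, 28 Pine Rd, 44 Elm Ave, 46 Elm Ave, 20 Main St, 59 Hill Ln, 30 Elm St, 58 Main St, 1 Hill Ln

id=5: shipping_addr=35 Elm Ave → 35 Elm Ave
id=6: shipping_addr=NULL, billing_addr=45 Pine Rd → 45 Pine Rd
id=7: shipping_addr=2 Elm St → 2 Elm St
id=8: shipping_addr=50 Pine Rd → 50 Pine Rd
id=9: shipping_addr=58 Elm St → 58 Elm St
id=10: shipping_addr=NULL, billing_addr=12 Pine Rd → 12 Pine Rd
id=11: shipping_addr=28 Pine Rd → 28 Pine Rd
id=12: shipping_addr=44 Elm Ave → 44 Elm Ave
id=13: shipping_addr=46 Elm Ave → 46 Elm Ave
id=14: shipping_addr=NULL, billing_addr=NULL, account_addr=20 Main St → 20 Main St
id=15: shipping_addr=NULL, billing_addr=59 Hill Ln → 59 Hill Ln
id=16: shipping_addr=30 Elm St → 30 Elm St
id=17: shipping_addr=58 Main St → 58 Main St
id=18: shipping_addr=NULL, billing_addr=1 Hill Ln → 1 Hill Ln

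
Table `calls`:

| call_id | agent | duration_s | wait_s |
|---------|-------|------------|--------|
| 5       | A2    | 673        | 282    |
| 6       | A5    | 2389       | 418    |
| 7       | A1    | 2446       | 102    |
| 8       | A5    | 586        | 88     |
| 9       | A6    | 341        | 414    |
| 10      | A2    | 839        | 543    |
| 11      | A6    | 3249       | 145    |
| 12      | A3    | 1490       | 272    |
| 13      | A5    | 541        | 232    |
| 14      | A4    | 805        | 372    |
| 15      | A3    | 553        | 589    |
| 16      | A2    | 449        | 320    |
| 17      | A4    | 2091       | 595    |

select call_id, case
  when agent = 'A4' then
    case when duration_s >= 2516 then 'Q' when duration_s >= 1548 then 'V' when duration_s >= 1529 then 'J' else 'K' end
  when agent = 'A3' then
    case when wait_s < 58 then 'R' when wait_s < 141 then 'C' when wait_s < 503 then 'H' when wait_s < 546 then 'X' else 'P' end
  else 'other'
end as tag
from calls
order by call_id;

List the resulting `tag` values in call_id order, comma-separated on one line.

other, other, other, other, other, other, other, H, other, K, P, other, V

call_id=5: agent='A2' → outer ELSE → other
call_id=6: agent='A5' → outer ELSE → other
call_id=7: agent='A1' → outer ELSE → other
call_id=8: agent='A5' → outer ELSE → other
call_id=9: agent='A6' → outer ELSE → other
call_id=10: agent='A2' → outer ELSE → other
call_id=11: agent='A6' → outer ELSE → other
call_id=12: agent='A3' → inner[wait_s < 503] → H
call_id=13: agent='A5' → outer ELSE → other
call_id=14: agent='A4' → inner[ELSE] → K
call_id=15: agent='A3' → inner[ELSE] → P
call_id=16: agent='A2' → outer ELSE → other
call_id=17: agent='A4' → inner[duration_s >= 1548] → V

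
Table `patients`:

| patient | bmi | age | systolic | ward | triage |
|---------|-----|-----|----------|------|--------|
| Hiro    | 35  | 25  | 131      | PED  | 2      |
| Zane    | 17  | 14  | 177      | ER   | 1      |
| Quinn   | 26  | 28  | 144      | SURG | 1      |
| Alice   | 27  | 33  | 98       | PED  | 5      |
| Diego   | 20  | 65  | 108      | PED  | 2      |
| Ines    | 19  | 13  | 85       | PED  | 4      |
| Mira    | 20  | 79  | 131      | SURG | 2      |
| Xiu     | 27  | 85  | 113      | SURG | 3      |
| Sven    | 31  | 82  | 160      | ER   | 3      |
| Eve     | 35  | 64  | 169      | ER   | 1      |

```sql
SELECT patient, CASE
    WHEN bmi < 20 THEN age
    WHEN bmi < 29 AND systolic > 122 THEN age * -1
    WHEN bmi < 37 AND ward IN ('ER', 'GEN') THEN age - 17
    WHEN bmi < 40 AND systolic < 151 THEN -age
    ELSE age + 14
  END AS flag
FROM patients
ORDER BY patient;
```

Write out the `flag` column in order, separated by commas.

patient=Alice: bmi < 40 AND systolic < 151 → -33
patient=Diego: bmi < 40 AND systolic < 151 → -65
patient=Eve: bmi < 37 AND ward IN ('ER', 'GEN') → 47
patient=Hiro: bmi < 40 AND systolic < 151 → -25
patient=Ines: bmi < 20 → 13
patient=Mira: bmi < 29 AND systolic > 122 → -79
patient=Quinn: bmi < 29 AND systolic > 122 → -28
patient=Sven: bmi < 37 AND ward IN ('ER', 'GEN') → 65
patient=Xiu: bmi < 40 AND systolic < 151 → -85
patient=Zane: bmi < 20 → 14

-33, -65, 47, -25, 13, -79, -28, 65, -85, 14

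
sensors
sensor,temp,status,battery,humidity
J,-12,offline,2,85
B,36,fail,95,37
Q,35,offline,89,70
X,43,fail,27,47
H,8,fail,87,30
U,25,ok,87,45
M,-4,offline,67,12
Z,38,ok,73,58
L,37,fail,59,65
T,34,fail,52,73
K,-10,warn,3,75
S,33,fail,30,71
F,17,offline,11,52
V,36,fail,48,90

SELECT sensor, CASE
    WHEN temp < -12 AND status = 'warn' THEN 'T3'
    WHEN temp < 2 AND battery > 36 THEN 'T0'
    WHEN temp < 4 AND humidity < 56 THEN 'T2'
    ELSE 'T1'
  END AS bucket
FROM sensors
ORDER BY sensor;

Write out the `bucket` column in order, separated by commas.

sensor=B: ELSE → T1
sensor=F: ELSE → T1
sensor=H: ELSE → T1
sensor=J: ELSE → T1
sensor=K: ELSE → T1
sensor=L: ELSE → T1
sensor=M: temp < 2 AND battery > 36 → T0
sensor=Q: ELSE → T1
sensor=S: ELSE → T1
sensor=T: ELSE → T1
sensor=U: ELSE → T1
sensor=V: ELSE → T1
sensor=X: ELSE → T1
sensor=Z: ELSE → T1

T1, T1, T1, T1, T1, T1, T0, T1, T1, T1, T1, T1, T1, T1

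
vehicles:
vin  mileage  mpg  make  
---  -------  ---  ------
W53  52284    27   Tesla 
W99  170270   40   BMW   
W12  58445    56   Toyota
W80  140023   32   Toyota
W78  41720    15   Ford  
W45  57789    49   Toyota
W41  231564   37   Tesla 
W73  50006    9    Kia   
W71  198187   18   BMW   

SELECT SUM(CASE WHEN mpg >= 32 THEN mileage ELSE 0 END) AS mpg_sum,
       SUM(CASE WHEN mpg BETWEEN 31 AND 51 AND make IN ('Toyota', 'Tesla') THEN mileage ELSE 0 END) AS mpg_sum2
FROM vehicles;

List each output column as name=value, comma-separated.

mpg_sum=658091, mpg_sum2=429376

[mpg_sum: mpg >= 32]
vin=W53: ✗
vin=W99: ✓ → 170270
vin=W12: ✓ → 58445
vin=W80: ✓ → 140023
vin=W78: ✗
vin=W45: ✓ → 57789
vin=W41: ✓ → 231564
vin=W73: ✗
vin=W71: ✗
mpg_sum = 170270 + 58445 + 140023 + 57789 + 231564 = 658091
—
[mpg_sum2: mpg BETWEEN 31 AND 51 AND make IN ('Toyota', 'Tesla')]
vin=W53: ✗
vin=W99: ✗
vin=W12: ✗
vin=W80: ✓ → 140023
vin=W78: ✗
vin=W45: ✓ → 57789
vin=W41: ✓ → 231564
vin=W73: ✗
vin=W71: ✗
mpg_sum2 = 140023 + 57789 + 231564 = 429376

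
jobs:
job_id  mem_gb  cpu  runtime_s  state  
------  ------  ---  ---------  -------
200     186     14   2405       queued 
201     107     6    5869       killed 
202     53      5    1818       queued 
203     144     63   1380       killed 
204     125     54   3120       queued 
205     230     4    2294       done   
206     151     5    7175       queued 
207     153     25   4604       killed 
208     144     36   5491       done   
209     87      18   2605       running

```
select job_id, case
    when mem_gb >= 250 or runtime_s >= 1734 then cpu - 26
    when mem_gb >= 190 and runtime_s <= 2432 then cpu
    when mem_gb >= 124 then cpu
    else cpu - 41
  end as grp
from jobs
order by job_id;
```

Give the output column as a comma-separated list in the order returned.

job_id=200: mem_gb >= 250 or runtime_s >= 1734 → -12
job_id=201: mem_gb >= 250 or runtime_s >= 1734 → -20
job_id=202: mem_gb >= 250 or runtime_s >= 1734 → -21
job_id=203: mem_gb >= 124 → 63
job_id=204: mem_gb >= 250 or runtime_s >= 1734 → 28
job_id=205: mem_gb >= 250 or runtime_s >= 1734 → -22
job_id=206: mem_gb >= 250 or runtime_s >= 1734 → -21
job_id=207: mem_gb >= 250 or runtime_s >= 1734 → -1
job_id=208: mem_gb >= 250 or runtime_s >= 1734 → 10
job_id=209: mem_gb >= 250 or runtime_s >= 1734 → -8

-12, -20, -21, 63, 28, -22, -21, -1, 10, -8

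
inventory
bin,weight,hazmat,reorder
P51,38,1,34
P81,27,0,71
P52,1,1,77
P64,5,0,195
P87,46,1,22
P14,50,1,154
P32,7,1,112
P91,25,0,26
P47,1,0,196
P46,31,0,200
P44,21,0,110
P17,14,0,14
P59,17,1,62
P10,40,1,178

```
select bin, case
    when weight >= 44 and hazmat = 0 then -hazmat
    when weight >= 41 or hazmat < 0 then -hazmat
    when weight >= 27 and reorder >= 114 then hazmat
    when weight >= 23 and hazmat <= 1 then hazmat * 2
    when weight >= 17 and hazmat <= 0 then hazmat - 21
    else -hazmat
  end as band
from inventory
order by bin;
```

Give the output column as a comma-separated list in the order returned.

bin=P10: weight >= 27 and reorder >= 114 → 1
bin=P14: weight >= 41 or hazmat < 0 → -1
bin=P17: ELSE → 0
bin=P32: ELSE → -1
bin=P44: weight >= 17 and hazmat <= 0 → -21
bin=P46: weight >= 27 and reorder >= 114 → 0
bin=P47: ELSE → 0
bin=P51: weight >= 23 and hazmat <= 1 → 2
bin=P52: ELSE → -1
bin=P59: ELSE → -1
bin=P64: ELSE → 0
bin=P81: weight >= 23 and hazmat <= 1 → 0
bin=P87: weight >= 41 or hazmat < 0 → -1
bin=P91: weight >= 23 and hazmat <= 1 → 0

1, -1, 0, -1, -21, 0, 0, 2, -1, -1, 0, 0, -1, 0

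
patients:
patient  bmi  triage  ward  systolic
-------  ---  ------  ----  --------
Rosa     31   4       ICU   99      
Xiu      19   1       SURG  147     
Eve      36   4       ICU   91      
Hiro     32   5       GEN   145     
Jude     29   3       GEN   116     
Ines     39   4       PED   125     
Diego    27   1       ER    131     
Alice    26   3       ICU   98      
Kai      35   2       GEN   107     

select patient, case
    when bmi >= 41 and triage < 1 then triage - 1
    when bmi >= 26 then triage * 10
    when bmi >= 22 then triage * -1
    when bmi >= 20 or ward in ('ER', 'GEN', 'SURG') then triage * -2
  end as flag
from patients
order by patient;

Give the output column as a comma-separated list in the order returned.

30, 10, 40, 50, 40, 30, 20, 40, -2

patient=Alice: bmi >= 26 → 30
patient=Diego: bmi >= 26 → 10
patient=Eve: bmi >= 26 → 40
patient=Hiro: bmi >= 26 → 50
patient=Ines: bmi >= 26 → 40
patient=Jude: bmi >= 26 → 30
patient=Kai: bmi >= 26 → 20
patient=Rosa: bmi >= 26 → 40
patient=Xiu: bmi >= 20 or ward in ('ER', 'GEN', 'SURG') → -2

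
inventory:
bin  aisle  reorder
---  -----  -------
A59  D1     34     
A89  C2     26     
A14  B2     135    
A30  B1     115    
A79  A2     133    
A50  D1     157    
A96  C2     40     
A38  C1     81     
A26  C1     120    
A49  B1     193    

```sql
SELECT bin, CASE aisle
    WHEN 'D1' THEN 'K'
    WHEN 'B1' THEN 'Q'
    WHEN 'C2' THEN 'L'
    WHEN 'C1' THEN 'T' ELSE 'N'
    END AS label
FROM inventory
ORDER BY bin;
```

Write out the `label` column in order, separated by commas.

bin=A14: ELSE → N
bin=A26: aisle='C1' → T
bin=A30: aisle='B1' → Q
bin=A38: aisle='C1' → T
bin=A49: aisle='B1' → Q
bin=A50: aisle='D1' → K
bin=A59: aisle='D1' → K
bin=A79: ELSE → N
bin=A89: aisle='C2' → L
bin=A96: aisle='C2' → L

N, T, Q, T, Q, K, K, N, L, L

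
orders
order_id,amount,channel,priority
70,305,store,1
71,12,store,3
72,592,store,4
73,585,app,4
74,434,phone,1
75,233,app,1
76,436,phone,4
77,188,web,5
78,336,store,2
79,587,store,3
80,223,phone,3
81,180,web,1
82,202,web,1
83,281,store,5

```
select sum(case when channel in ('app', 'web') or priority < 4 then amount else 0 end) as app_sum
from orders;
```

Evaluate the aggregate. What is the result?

order_id=70: ✓ → 305
order_id=71: ✓ → 12
order_id=72: ✗
order_id=73: ✓ → 585
order_id=74: ✓ → 434
order_id=75: ✓ → 233
order_id=76: ✗
order_id=77: ✓ → 188
order_id=78: ✓ → 336
order_id=79: ✓ → 587
order_id=80: ✓ → 223
order_id=81: ✓ → 180
order_id=82: ✓ → 202
order_id=83: ✗
app_sum = 305 + 12 + 585 + 434 + 233 + 188 + 336 + 587 + 223 + 180 + 202 = 3285

3285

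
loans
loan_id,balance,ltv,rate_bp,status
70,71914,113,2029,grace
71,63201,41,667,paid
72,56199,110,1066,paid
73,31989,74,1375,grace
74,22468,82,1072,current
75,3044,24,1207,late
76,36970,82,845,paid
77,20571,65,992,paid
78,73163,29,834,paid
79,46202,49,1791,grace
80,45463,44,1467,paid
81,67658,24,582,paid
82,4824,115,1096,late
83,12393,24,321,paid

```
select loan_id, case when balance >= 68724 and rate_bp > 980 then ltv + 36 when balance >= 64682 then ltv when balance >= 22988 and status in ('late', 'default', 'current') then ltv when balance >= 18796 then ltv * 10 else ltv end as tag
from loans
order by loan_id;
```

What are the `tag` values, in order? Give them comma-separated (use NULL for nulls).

loan_id=70: balance >= 68724 and rate_bp > 980 → 149
loan_id=71: balance >= 18796 → 410
loan_id=72: balance >= 18796 → 1100
loan_id=73: balance >= 18796 → 740
loan_id=74: balance >= 18796 → 820
loan_id=75: ELSE → 24
loan_id=76: balance >= 18796 → 820
loan_id=77: balance >= 18796 → 650
loan_id=78: balance >= 64682 → 29
loan_id=79: balance >= 18796 → 490
loan_id=80: balance >= 18796 → 440
loan_id=81: balance >= 64682 → 24
loan_id=82: ELSE → 115
loan_id=83: ELSE → 24

149, 410, 1100, 740, 820, 24, 820, 650, 29, 490, 440, 24, 115, 24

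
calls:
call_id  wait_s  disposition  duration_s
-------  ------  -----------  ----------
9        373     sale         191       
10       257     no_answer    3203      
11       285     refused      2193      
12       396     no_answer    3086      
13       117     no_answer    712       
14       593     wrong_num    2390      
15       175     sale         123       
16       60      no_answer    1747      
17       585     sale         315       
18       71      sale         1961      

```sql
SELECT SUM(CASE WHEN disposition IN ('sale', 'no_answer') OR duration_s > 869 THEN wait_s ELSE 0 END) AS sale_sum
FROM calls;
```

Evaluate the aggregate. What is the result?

2912

call_id=9: ✓ → 373
call_id=10: ✓ → 257
call_id=11: ✓ → 285
call_id=12: ✓ → 396
call_id=13: ✓ → 117
call_id=14: ✓ → 593
call_id=15: ✓ → 175
call_id=16: ✓ → 60
call_id=17: ✓ → 585
call_id=18: ✓ → 71
sale_sum = 373 + 257 + 285 + 396 + 117 + 593 + 175 + 60 + 585 + 71 = 2912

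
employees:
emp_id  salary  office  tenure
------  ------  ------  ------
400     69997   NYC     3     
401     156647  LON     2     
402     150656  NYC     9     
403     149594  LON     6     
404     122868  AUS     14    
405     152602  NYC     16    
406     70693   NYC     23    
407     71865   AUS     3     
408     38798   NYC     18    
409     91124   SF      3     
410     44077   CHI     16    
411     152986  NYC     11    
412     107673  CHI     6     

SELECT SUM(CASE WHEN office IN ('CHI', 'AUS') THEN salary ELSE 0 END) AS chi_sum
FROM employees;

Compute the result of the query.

346483

emp_id=400: ✗
emp_id=401: ✗
emp_id=402: ✗
emp_id=403: ✗
emp_id=404: ✓ → 122868
emp_id=405: ✗
emp_id=406: ✗
emp_id=407: ✓ → 71865
emp_id=408: ✗
emp_id=409: ✗
emp_id=410: ✓ → 44077
emp_id=411: ✗
emp_id=412: ✓ → 107673
chi_sum = 122868 + 71865 + 44077 + 107673 = 346483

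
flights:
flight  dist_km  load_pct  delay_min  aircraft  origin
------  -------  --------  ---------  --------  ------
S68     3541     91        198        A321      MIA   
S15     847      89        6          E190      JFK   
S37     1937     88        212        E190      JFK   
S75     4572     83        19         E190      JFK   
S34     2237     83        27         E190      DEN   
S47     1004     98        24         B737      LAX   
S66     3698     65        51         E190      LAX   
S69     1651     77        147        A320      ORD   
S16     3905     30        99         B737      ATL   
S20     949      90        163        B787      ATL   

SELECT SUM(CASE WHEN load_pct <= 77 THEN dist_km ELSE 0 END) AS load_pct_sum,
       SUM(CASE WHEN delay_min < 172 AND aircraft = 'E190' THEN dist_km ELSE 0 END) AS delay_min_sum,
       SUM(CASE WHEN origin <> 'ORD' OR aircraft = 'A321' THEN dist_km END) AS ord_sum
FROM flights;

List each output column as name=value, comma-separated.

load_pct_sum=9254, delay_min_sum=11354, ord_sum=22690

[load_pct_sum: load_pct <= 77]
flight=S68: ✗
flight=S15: ✗
flight=S37: ✗
flight=S75: ✗
flight=S34: ✗
flight=S47: ✗
flight=S66: ✓ → 3698
flight=S69: ✓ → 1651
flight=S16: ✓ → 3905
flight=S20: ✗
load_pct_sum = 3698 + 1651 + 3905 = 9254
—
[delay_min_sum: delay_min < 172 AND aircraft = 'E190']
flight=S68: ✗
flight=S15: ✓ → 847
flight=S37: ✗
flight=S75: ✓ → 4572
flight=S34: ✓ → 2237
flight=S47: ✗
flight=S66: ✓ → 3698
flight=S69: ✗
flight=S16: ✗
flight=S20: ✗
delay_min_sum = 847 + 4572 + 2237 + 3698 = 11354
—
[ord_sum: origin <> 'ORD' OR aircraft = 'A321']
flight=S68: ✓ → 3541
flight=S15: ✓ → 847
flight=S37: ✓ → 1937
flight=S75: ✓ → 4572
flight=S34: ✓ → 2237
flight=S47: ✓ → 1004
flight=S66: ✓ → 3698
flight=S69: ✗
flight=S16: ✓ → 3905
flight=S20: ✓ → 949
ord_sum = 3541 + 847 + 1937 + 4572 + 2237 + 1004 + 3698 + 3905 + 949 = 22690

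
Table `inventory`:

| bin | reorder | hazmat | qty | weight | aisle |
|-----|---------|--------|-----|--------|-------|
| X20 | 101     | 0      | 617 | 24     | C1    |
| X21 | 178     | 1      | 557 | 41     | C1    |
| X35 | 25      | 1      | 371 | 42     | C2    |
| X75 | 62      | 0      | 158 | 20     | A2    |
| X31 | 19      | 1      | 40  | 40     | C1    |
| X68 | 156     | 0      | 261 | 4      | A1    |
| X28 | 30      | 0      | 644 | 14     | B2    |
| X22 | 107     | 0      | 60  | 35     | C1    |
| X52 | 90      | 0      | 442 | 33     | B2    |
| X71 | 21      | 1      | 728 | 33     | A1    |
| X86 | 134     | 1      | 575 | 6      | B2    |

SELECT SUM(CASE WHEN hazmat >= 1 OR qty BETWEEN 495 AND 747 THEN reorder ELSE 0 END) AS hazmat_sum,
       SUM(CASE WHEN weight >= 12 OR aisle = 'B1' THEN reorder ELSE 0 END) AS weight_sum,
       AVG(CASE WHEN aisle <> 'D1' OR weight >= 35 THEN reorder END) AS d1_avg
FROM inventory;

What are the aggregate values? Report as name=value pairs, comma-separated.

hazmat_sum=508, weight_sum=633, d1_avg=83.9090909091

[hazmat_sum: hazmat >= 1 OR qty BETWEEN 495 AND 747]
bin=X20: ✓ → 101
bin=X21: ✓ → 178
bin=X35: ✓ → 25
bin=X75: ✗
bin=X31: ✓ → 19
bin=X68: ✗
bin=X28: ✓ → 30
bin=X22: ✗
bin=X52: ✗
bin=X71: ✓ → 21
bin=X86: ✓ → 134
hazmat_sum = 101 + 178 + 25 + 19 + 30 + 21 + 134 = 508
—
[weight_sum: weight >= 12 OR aisle = 'B1']
bin=X20: ✓ → 101
bin=X21: ✓ → 178
bin=X35: ✓ → 25
bin=X75: ✓ → 62
bin=X31: ✓ → 19
bin=X68: ✗
bin=X28: ✓ → 30
bin=X22: ✓ → 107
bin=X52: ✓ → 90
bin=X71: ✓ → 21
bin=X86: ✗
weight_sum = 101 + 178 + 25 + 62 + 19 + 30 + 107 + 90 + 21 = 633
—
[d1_avg: aisle <> 'D1' OR weight >= 35]
bin=X20: ✓ → 101
bin=X21: ✓ → 178
bin=X35: ✓ → 25
bin=X75: ✓ → 62
bin=X31: ✓ → 19
bin=X68: ✓ → 156
bin=X28: ✓ → 30
bin=X22: ✓ → 107
bin=X52: ✓ → 90
bin=X71: ✓ → 21
bin=X86: ✓ → 134
d1_avg = (101 + 178 + 25 + 62 + 19 + 156 + 30 + 107 + 90 + 21 + 134) / 11 = 83.9090909091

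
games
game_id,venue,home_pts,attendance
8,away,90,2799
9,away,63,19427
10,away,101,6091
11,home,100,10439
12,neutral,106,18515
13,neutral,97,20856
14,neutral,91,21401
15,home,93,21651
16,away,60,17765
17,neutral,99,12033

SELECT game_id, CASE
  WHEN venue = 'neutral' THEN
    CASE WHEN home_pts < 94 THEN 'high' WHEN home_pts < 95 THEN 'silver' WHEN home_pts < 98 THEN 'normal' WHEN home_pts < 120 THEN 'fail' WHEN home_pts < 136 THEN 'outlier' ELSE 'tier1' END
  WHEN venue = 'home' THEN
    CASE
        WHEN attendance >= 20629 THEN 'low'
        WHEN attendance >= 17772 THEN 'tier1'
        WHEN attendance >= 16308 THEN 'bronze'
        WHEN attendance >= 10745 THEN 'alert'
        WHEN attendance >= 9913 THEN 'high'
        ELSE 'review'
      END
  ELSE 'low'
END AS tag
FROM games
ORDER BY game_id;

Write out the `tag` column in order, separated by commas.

game_id=8: venue='away' → outer ELSE → low
game_id=9: venue='away' → outer ELSE → low
game_id=10: venue='away' → outer ELSE → low
game_id=11: venue='home' → inner[attendance >= 9913] → high
game_id=12: venue='neutral' → inner[home_pts < 120] → fail
game_id=13: venue='neutral' → inner[home_pts < 98] → normal
game_id=14: venue='neutral' → inner[home_pts < 94] → high
game_id=15: venue='home' → inner[attendance >= 20629] → low
game_id=16: venue='away' → outer ELSE → low
game_id=17: venue='neutral' → inner[home_pts < 120] → fail

low, low, low, high, fail, normal, high, low, low, fail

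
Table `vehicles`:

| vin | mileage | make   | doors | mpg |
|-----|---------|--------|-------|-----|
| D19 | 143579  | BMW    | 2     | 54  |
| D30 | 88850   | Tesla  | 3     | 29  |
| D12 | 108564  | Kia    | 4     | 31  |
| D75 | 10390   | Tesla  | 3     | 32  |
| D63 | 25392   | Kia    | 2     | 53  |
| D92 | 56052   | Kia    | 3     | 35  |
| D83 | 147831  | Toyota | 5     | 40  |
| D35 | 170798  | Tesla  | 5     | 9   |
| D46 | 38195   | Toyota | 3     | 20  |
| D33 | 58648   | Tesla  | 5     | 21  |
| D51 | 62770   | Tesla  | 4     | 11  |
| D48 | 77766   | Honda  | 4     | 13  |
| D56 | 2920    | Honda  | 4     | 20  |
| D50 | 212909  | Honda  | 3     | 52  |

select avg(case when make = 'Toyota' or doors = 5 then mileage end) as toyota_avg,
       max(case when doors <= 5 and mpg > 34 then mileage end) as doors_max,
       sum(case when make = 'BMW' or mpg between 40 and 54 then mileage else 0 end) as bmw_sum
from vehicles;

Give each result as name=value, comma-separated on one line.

toyota_avg=103868, doors_max=212909, bmw_sum=529711

[toyota_avg: make = 'Toyota' or doors = 5]
vin=D19: ✗
vin=D30: ✗
vin=D12: ✗
vin=D75: ✗
vin=D63: ✗
vin=D92: ✗
vin=D83: ✓ → 147831
vin=D35: ✓ → 170798
vin=D46: ✓ → 38195
vin=D33: ✓ → 58648
vin=D51: ✗
vin=D48: ✗
vin=D56: ✗
vin=D50: ✗
toyota_avg = (147831 + 170798 + 38195 + 58648) / 4 = 103868
—
[doors_max: doors <= 5 and mpg > 34]
vin=D19: ✓ → 143579
vin=D30: ✗
vin=D12: ✗
vin=D75: ✗
vin=D63: ✓ → 25392
vin=D92: ✓ → 56052
vin=D83: ✓ → 147831
vin=D35: ✗
vin=D46: ✗
vin=D33: ✗
vin=D51: ✗
vin=D48: ✗
vin=D56: ✗
vin=D50: ✓ → 212909
doors_max = MAX(143579, 25392, 56052, 147831, 212909) = 212909
—
[bmw_sum: make = 'BMW' or mpg between 40 and 54]
vin=D19: ✓ → 143579
vin=D30: ✗
vin=D12: ✗
vin=D75: ✗
vin=D63: ✓ → 25392
vin=D92: ✗
vin=D83: ✓ → 147831
vin=D35: ✗
vin=D46: ✗
vin=D33: ✗
vin=D51: ✗
vin=D48: ✗
vin=D56: ✗
vin=D50: ✓ → 212909
bmw_sum = 143579 + 25392 + 147831 + 212909 = 529711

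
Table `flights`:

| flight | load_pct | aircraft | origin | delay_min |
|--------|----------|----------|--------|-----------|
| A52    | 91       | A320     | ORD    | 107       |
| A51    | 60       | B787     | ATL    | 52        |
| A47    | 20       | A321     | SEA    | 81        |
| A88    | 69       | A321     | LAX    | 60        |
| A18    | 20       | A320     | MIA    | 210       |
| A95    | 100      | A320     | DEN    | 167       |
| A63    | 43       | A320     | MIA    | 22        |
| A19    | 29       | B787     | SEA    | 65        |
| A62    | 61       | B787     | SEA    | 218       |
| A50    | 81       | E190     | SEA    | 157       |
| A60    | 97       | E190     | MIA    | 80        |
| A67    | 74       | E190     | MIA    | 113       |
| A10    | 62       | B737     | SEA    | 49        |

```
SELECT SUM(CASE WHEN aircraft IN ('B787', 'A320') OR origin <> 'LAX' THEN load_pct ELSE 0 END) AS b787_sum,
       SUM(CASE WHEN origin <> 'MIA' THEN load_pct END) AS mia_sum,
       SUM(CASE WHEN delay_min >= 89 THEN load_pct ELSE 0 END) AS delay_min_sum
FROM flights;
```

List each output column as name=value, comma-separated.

b787_sum=738, mia_sum=573, delay_min_sum=427

[b787_sum: aircraft IN ('B787', 'A320') OR origin <> 'LAX']
flight=A52: ✓ → 91
flight=A51: ✓ → 60
flight=A47: ✓ → 20
flight=A88: ✗
flight=A18: ✓ → 20
flight=A95: ✓ → 100
flight=A63: ✓ → 43
flight=A19: ✓ → 29
flight=A62: ✓ → 61
flight=A50: ✓ → 81
flight=A60: ✓ → 97
flight=A67: ✓ → 74
flight=A10: ✓ → 62
b787_sum = 91 + 60 + 20 + 20 + 100 + 43 + 29 + 61 + 81 + 97 + 74 + 62 = 738
—
[mia_sum: origin <> 'MIA']
flight=A52: ✓ → 91
flight=A51: ✓ → 60
flight=A47: ✓ → 20
flight=A88: ✓ → 69
flight=A18: ✗
flight=A95: ✓ → 100
flight=A63: ✗
flight=A19: ✓ → 29
flight=A62: ✓ → 61
flight=A50: ✓ → 81
flight=A60: ✗
flight=A67: ✗
flight=A10: ✓ → 62
mia_sum = 91 + 60 + 20 + 69 + 100 + 29 + 61 + 81 + 62 = 573
—
[delay_min_sum: delay_min >= 89]
flight=A52: ✓ → 91
flight=A51: ✗
flight=A47: ✗
flight=A88: ✗
flight=A18: ✓ → 20
flight=A95: ✓ → 100
flight=A63: ✗
flight=A19: ✗
flight=A62: ✓ → 61
flight=A50: ✓ → 81
flight=A60: ✗
flight=A67: ✓ → 74
flight=A10: ✗
delay_min_sum = 91 + 20 + 100 + 61 + 81 + 74 = 427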